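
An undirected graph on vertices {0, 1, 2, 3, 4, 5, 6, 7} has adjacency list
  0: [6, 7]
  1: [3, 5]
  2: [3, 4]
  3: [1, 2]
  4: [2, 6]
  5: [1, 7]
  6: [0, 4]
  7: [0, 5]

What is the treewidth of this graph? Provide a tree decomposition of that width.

The largest bag has 3 vertices, giving width 2; this decomposition certifies tw(G) ≤ 2. Since 7–5–1–3–2–4–6–0–7 is a cycle in G, G is not acyclic. Forests are exactly the graphs of treewidth ≤ 1, so tw(G) ≥ 2. Therefore the treewidth is 2.

Treewidth 2.
One such decomposition:
Bags: B1 = {1, 5, 7}  B2 = {1, 3, 7}  B3 = {2, 3, 7}  B4 = {2, 4, 7}  B5 = {4, 6, 7}  B6 = {0, 6, 7}
Tree: B1–B2, B2–B3, B3–B4, B4–B5, B5–B6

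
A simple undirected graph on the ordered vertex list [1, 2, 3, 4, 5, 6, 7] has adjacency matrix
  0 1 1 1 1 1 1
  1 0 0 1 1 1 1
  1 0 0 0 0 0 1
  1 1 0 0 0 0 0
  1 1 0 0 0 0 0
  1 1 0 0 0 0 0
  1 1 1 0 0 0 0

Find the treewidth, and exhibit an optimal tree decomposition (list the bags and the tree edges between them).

Each bag holds 3 vertices, so the decomposition has width 2, which upper-bounds the treewidth. Conversely, {1, 2, 4} is a clique of size 3, and the vertices of any clique must share a bag in every tree decomposition; so some bag has ≥ 3 vertices and tw(G) ≥ 2. The upper and lower bounds meet at 2, so that is the treewidth.

Treewidth 2.
One optimal decomposition is:
Bags: B1 = {1, 2, 7}  B2 = {1, 2, 4}  B3 = {1, 3, 7}  B4 = {1, 2, 6}  B5 = {1, 2, 5}
Tree: B1–B2, B1–B3, B2–B4, B1–B5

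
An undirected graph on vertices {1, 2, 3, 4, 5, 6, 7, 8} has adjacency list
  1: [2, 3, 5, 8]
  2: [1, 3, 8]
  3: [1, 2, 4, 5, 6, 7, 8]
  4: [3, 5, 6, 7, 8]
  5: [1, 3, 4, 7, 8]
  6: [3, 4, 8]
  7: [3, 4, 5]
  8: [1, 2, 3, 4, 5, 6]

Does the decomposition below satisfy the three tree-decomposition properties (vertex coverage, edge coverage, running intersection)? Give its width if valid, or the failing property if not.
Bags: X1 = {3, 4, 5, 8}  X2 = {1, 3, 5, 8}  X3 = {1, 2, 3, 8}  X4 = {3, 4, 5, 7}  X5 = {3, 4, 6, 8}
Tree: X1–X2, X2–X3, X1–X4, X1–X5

Every vertex of G appears in some bag (union = {1, 2, 3, 4, 5, 6, 7, 8}); every edge is covered by a bag; and for each vertex v the set of bags containing v is connected in the bag tree. The decomposition is therefore valid. The largest bag has 4 vertices, so the width is 3.

Yes; width 3.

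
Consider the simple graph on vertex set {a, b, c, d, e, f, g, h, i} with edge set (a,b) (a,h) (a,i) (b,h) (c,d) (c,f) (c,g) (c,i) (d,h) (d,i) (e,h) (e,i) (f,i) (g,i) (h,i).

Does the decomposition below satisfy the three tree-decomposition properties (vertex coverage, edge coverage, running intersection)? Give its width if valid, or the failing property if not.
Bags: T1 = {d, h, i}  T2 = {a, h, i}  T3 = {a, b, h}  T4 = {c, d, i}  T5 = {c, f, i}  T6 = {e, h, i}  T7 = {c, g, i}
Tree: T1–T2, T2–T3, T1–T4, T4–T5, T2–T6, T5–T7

Yes; width 2.

Every vertex of G appears in some bag (union = {a, b, c, d, e, f, g, h, i}); every edge is covered by a bag; and for each vertex v the set of bags containing v is connected in the bag tree. The decomposition is therefore valid. The largest bag has 3 vertices, so the width is 2.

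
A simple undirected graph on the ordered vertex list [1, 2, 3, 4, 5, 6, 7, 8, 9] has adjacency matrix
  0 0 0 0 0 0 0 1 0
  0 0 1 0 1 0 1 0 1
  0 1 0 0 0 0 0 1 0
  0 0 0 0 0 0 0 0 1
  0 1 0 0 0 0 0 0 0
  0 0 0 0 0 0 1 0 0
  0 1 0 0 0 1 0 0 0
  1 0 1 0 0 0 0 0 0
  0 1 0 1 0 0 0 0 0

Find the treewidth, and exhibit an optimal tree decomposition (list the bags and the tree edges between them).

Treewidth 1.
One optimal decomposition is:
Bags: B1 = {2, 9}  B2 = {2, 7}  B3 = {2, 3}  B4 = {6, 7}  B5 = {3, 8}  B6 = {4, 9}  B7 = {2, 5}  B8 = {1, 8}
Tree: B1–B2, B1–B3, B2–B4, B3–B5, B1–B6, B2–B7, B5–B8

The largest bag has 2 vertices, giving width 1; this decomposition certifies tw(G) ≤ 1. Any graph with an edge has treewidth ≥ 1, and G has the edge 2–9. Therefore the treewidth is 1.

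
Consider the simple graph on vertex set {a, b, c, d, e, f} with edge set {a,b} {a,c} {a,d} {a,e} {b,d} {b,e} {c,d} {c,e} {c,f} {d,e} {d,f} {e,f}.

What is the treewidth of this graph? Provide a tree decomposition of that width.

Treewidth 3.
One optimal decomposition is:
Bags: B1 = {c, d, e, f}  B2 = {a, c, d, e}  B3 = {a, b, d, e}
Tree: B1–B2, B2–B3

Every bag has size at most 4, so the width is 4 − 1 = 3 and tw(G) ≤ 3. For the lower bound, the 4 vertices {c, d, e, f} are pairwise adjacent, and any tree decomposition puts a clique entirely inside one bag — forcing width ≥ 3. The upper and lower bounds meet at 3, so that is the treewidth.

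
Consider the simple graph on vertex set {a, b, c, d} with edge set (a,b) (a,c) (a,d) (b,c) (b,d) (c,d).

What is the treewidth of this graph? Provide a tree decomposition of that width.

With just one bag of size 4, the width is 4 − 1 = 3, so tw(G) ≤ 3. On the other hand G contains the 4-clique {a, b, c, d}. A clique must lie in a single bag of any decomposition, so no decomposition can have width below 3. Therefore the treewidth is 3.

Treewidth 3.
One optimal decomposition is:
Bags: B1 = {a, b, c, d}
Tree: (single bag)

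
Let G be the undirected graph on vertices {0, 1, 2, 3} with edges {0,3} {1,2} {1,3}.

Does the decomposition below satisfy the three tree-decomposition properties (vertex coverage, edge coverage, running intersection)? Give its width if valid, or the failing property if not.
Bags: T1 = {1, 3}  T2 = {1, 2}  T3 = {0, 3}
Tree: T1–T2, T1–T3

Checking the three conditions: (i) the bags cover all of {0, 1, 2, 3}; (ii) for each edge, some bag contains both endpoints; (iii) the bags containing any fixed vertex form a subtree. All hold, so the decomposition is valid with width 2 − 1 = 1.

Yes; width 1.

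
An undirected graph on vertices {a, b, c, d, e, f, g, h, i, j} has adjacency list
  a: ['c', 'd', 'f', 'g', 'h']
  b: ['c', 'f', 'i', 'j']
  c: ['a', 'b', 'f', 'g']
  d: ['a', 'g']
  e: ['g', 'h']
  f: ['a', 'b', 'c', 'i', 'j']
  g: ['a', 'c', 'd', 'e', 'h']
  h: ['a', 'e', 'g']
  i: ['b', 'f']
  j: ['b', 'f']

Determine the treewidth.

A width-2 tree decomposition is:
Bags: B1 = {a, d, g}  B2 = {a, g, h}  B3 = {a, c, g}  B4 = {a, c, f}  B5 = {b, c, f}  B6 = {e, g, h}  B7 = {b, f, i}  B8 = {b, f, j}
Tree: B1–B2, B1–B3, B3–B4, B4–B5, B2–B6, B5–B7, B7–B8
The largest bag has 3 vertices, giving width 2; this decomposition certifies tw(G) ≤ 2. For the lower bound, the 3 vertices {a, d, g} are pairwise adjacent, and any tree decomposition puts a clique entirely inside one bag — forcing width ≥ 2. The upper and lower bounds meet at 2, so that is the treewidth.

2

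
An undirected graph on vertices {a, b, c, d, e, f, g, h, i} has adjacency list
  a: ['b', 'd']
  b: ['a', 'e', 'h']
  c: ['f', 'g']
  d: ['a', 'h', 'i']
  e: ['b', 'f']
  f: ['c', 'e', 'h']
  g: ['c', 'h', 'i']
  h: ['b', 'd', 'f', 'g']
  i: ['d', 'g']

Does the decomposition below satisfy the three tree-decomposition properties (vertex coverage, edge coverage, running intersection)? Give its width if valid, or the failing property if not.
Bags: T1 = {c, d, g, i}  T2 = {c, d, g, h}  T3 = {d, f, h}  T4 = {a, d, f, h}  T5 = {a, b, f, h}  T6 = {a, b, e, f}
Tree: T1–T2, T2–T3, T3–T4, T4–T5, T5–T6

No — edge (c,f) lies in no bag.

A tree decomposition must satisfy three properties: every vertex lies in some bag; for every edge, both endpoints lie together in some bag; and for every vertex, the bags containing it form a connected subtree. Here edge (c,f) lies in no bag, so the decomposition is invalid.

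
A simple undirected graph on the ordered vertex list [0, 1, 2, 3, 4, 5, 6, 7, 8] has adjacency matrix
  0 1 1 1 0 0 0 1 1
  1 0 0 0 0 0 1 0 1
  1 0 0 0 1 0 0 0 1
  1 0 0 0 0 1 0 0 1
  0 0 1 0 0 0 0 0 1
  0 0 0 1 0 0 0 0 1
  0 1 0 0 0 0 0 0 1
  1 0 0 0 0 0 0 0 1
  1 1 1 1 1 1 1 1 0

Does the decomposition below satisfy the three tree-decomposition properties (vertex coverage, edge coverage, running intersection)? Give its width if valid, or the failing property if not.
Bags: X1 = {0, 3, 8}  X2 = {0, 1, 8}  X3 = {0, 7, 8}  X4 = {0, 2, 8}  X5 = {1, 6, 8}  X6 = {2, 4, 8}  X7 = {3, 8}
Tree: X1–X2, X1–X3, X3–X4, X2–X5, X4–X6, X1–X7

No — vertex 5 appears in no bag.

A tree decomposition must satisfy three properties: every vertex lies in some bag; for every edge, both endpoints lie together in some bag; and for every vertex, the bags containing it form a connected subtree. Here vertex 5 appears in no bag, so the decomposition is invalid.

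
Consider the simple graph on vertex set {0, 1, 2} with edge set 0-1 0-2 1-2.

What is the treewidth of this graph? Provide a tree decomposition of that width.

With just one bag of size 3, the width is 3 − 1 = 2, so tw(G) ≤ 2. Conversely, {0, 1, 2} is a clique of size 3, and the vertices of any clique must share a bag in every tree decomposition; so some bag has ≥ 3 vertices and tw(G) ≥ 2. Therefore the treewidth is 2.

Treewidth 2.
One optimal decomposition is:
Bags: B1 = {0, 1, 2}
Tree: (single bag)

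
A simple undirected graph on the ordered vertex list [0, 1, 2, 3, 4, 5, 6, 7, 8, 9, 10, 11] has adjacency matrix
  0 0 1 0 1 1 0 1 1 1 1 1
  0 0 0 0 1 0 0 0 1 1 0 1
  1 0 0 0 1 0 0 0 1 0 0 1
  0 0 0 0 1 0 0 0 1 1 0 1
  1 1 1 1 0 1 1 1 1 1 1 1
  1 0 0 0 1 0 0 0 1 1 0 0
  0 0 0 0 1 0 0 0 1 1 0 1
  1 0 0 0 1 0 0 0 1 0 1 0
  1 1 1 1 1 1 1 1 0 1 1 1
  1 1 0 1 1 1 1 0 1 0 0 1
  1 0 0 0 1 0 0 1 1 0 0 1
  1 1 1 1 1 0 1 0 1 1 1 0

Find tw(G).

4

A width-4 tree decomposition is:
Bags: B1 = {3, 4, 8, 9, 11}  B2 = {0, 4, 8, 9, 11}  B3 = {4, 6, 8, 9, 11}  B4 = {0, 4, 5, 8, 9}  B5 = {0, 4, 8, 10, 11}  B6 = {0, 4, 7, 8, 10}  B7 = {1, 4, 8, 9, 11}  B8 = {0, 2, 4, 8, 11}
Tree: B1–B2, B1–B3, B2–B4, B2–B5, B5–B6, B2–B7, B2–B8
Every bag has size at most 5, so the width is 5 − 1 = 4 and tw(G) ≤ 4. For the lower bound, the 5 vertices {0, 4, 8, 9, 11} are pairwise adjacent, and any tree decomposition puts a clique entirely inside one bag — forcing width ≥ 4. The upper and lower bounds meet at 4, so that is the treewidth.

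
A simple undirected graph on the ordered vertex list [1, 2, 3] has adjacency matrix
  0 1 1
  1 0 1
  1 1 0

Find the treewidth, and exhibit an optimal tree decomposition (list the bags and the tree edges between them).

Treewidth 2.
One optimal decomposition is:
Bags: B1 = {1, 2, 3}
Tree: (single bag)

A single bag containing all 3 vertices is trivially a valid decomposition of width 2. Conversely, {1, 2, 3} is a clique of size 3, and the vertices of any clique must share a bag in every tree decomposition; so some bag has ≥ 3 vertices and tw(G) ≥ 2. The upper and lower bounds meet at 2, so that is the treewidth.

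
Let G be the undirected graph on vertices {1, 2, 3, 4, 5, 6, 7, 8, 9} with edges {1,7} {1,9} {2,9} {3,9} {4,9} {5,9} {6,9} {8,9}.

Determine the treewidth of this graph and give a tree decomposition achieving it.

The largest bag has 2 vertices, giving width 1; this decomposition certifies tw(G) ≤ 1. G has an edge, so its treewidth is at least 1. Therefore the treewidth is 1.

Treewidth 1.
One such decomposition:
Bags: B1 = {1, 9}  B2 = {3, 9}  B3 = {2, 9}  B4 = {1, 7}  B5 = {8, 9}  B6 = {5, 9}  B7 = {6, 9}  B8 = {4, 9}
Tree: B1–B2, B2–B3, B1–B4, B2–B5, B2–B6, B3–B7, B3–B8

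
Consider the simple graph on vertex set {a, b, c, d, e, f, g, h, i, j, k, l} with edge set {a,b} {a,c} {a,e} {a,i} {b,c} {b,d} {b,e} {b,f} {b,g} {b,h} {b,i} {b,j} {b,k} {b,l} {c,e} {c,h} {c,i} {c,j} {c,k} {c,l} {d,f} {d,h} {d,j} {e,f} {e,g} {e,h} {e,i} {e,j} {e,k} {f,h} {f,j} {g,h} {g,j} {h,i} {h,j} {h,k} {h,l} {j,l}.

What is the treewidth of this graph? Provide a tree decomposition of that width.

Each bag holds 5 vertices, so the decomposition has width 4, which upper-bounds the treewidth. On the other hand G contains the 5-clique {b, d, f, h, j}. A clique must lie in a single bag of any decomposition, so no decomposition can have width below 4. The upper and lower bounds meet at 4, so that is the treewidth.

Treewidth 4.
Bags: B1 = {b, c, e, h, j}  B2 = {b, e, f, h, j}  B3 = {b, c, h, j, l}  B4 = {b, c, e, h, k}  B5 = {b, e, g, h, j}  B6 = {b, d, f, h, j}  B7 = {b, c, e, h, i}  B8 = {a, b, c, e, i}
Tree: B1–B2, B1–B3, B1–B4, B2–B5, B2–B6, B1–B7, B7–B8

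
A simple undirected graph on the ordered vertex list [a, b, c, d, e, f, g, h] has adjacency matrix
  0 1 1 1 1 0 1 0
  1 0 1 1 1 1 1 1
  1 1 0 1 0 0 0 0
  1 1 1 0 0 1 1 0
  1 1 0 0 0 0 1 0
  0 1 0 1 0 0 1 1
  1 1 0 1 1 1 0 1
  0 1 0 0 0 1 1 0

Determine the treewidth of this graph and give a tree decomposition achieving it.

Treewidth 3.
One such decomposition:
Bags: B1 = {a, b, e, g}  B2 = {a, b, d, g}  B3 = {a, b, c, d}  B4 = {b, d, f, g}  B5 = {b, f, g, h}
Tree: B1–B2, B2–B3, B2–B4, B4–B5

Every bag has size at most 4, so the width is 4 − 1 = 3 and tw(G) ≤ 3. Conversely, {b, d, f, g} is a clique of size 4, and the vertices of any clique must share a bag in every tree decomposition; so some bag has ≥ 4 vertices and tw(G) ≥ 3. Combining the bounds, tw(G) = 3.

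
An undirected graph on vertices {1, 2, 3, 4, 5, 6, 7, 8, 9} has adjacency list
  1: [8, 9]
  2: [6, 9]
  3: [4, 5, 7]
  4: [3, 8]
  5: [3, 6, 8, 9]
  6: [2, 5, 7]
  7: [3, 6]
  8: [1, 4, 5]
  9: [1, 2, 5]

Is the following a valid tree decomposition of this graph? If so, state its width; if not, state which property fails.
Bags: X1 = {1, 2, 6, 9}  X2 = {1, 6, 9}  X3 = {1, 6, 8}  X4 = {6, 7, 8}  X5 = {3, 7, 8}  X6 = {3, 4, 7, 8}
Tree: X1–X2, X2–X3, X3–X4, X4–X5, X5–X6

No — vertex 5 appears in no bag.

A tree decomposition must satisfy three properties: every vertex lies in some bag; for every edge, both endpoints lie together in some bag; and for every vertex, the bags containing it form a connected subtree. Here vertex 5 appears in no bag, so the decomposition is invalid.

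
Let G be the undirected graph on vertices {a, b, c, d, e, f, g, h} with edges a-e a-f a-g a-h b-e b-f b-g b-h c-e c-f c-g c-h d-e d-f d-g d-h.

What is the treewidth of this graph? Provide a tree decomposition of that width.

Treewidth 4.
Bags: B1 = {c, e, f, g, h}  B2 = {a, e, f, g, h}  B3 = {b, e, f, g, h}  B4 = {d, e, f, g, h}
Tree: B1–B2, B2–B3, B3–B4

Every bag has size at most 5, so the width is 5 − 1 = 4 and tw(G) ≤ 4. For the lower bound: the 5 vertex sets {c,e}, {a,h}, {b,f}, {g}, {d} are disjoint, each induces a connected subgraph, and every pair is joined by at least one edge of G. Contracting each set to a single vertex therefore yields K_{5} as a minor, and since treewidth is minor-monotone, tw(G) ≥ tw(K_{5}) = 4. Combining the bounds, tw(G) = 4.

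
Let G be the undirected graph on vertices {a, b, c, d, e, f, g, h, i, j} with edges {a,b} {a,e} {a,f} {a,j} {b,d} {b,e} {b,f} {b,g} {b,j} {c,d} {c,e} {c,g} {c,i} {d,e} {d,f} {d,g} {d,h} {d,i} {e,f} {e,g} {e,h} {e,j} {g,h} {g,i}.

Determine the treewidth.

3

A width-3 tree decomposition is:
Bags: B1 = {c, d, e, g}  B2 = {b, d, e, g}  B3 = {b, d, e, f}  B4 = {d, e, g, h}  B5 = {a, b, e, f}  B6 = {c, d, g, i}  B7 = {a, b, e, j}
Tree: B1–B2, B2–B3, B2–B4, B3–B5, B1–B6, B5–B7
Every bag has size at most 4, so the width is 4 − 1 = 3 and tw(G) ≤ 3. On the other hand G contains the 4-clique {d, e, g, h}. A clique must lie in a single bag of any decomposition, so no decomposition can have width below 3. The upper and lower bounds meet at 3, so that is the treewidth.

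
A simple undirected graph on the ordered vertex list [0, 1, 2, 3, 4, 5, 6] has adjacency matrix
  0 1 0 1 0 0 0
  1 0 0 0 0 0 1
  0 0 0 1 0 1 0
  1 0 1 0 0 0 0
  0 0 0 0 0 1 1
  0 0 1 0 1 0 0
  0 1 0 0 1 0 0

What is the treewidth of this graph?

A width-2 tree decomposition is:
Bags: B1 = {0, 1, 3}  B2 = {1, 2, 3}  B3 = {1, 2, 5}  B4 = {1, 4, 5}  B5 = {1, 4, 6}
Tree: B1–B2, B2–B3, B3–B4, B4–B5
The largest bag has 3 vertices, giving width 2; this decomposition certifies tw(G) ≤ 2. Since 1–0–3–2–5–4–6–1 is a cycle in G, G is not acyclic. Forests are exactly the graphs of treewidth ≤ 1, so tw(G) ≥ 2. Therefore the treewidth is 2.

2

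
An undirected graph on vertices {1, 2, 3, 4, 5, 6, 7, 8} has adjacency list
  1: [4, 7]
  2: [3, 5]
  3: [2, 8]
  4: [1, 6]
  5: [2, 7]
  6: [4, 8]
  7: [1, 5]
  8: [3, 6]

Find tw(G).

A width-2 tree decomposition is:
Bags: B1 = {2, 3, 8}  B2 = {2, 5, 8}  B3 = {5, 7, 8}  B4 = {1, 7, 8}  B5 = {1, 4, 8}  B6 = {4, 6, 8}
Tree: B1–B2, B2–B3, B3–B4, B4–B5, B5–B6
The largest bag has 3 vertices, giving width 2; this decomposition certifies tw(G) ≤ 2. Since 8–3–2–5–7–1–4–6–8 is a cycle in G, G is not acyclic. Forests are exactly the graphs of treewidth ≤ 1, so tw(G) ≥ 2. Combining the bounds, tw(G) = 2.

2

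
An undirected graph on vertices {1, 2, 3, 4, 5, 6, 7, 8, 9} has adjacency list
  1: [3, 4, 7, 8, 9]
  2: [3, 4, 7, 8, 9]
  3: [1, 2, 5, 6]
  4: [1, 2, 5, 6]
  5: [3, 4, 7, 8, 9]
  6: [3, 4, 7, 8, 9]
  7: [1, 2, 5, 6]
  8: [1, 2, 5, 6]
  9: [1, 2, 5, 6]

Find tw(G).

4

A width-4 tree decomposition is:
Bags: B1 = {1, 2, 3, 5, 6}  B2 = {1, 2, 5, 6, 8}  B3 = {1, 2, 5, 6, 7}  B4 = {1, 2, 4, 5, 6}  B5 = {1, 2, 5, 6, 9}
Tree: B1–B2, B2–B3, B3–B4, B4–B5
Every bag has size at most 5, so the width is 5 − 1 = 4 and tw(G) ≤ 4. For the lower bound: the 5 vertex sets {3,6}, {1,8}, {2,7}, {5}, {4} are disjoint, each induces a connected subgraph, and every pair is joined by at least one edge of G. Contracting each set to a single vertex therefore yields K_{5} as a minor, and since treewidth is minor-monotone, tw(G) ≥ tw(K_{5}) = 4. The upper and lower bounds meet at 4, so that is the treewidth.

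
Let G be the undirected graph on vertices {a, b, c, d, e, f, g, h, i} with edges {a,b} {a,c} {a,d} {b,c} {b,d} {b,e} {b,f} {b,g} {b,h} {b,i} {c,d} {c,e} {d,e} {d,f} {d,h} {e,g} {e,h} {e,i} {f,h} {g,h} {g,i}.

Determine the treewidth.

A width-3 tree decomposition is:
Bags: B1 = {b, c, d, e}  B2 = {b, d, e, h}  B3 = {a, b, c, d}  B4 = {b, e, g, h}  B5 = {b, d, f, h}  B6 = {b, e, g, i}
Tree: B1–B2, B1–B3, B2–B4, B2–B5, B4–B6
Every bag has size at most 4, so the width is 4 − 1 = 3 and tw(G) ≤ 3. For the lower bound, the 4 vertices {b, d, e, h} are pairwise adjacent, and any tree decomposition puts a clique entirely inside one bag — forcing width ≥ 3. Hence tw(G) = 3 exactly.

3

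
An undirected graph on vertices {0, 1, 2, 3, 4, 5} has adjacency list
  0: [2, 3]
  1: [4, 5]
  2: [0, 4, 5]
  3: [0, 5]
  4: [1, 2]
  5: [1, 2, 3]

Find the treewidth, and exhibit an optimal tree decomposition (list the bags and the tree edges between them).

Every bag has size at most 3, so the width is 3 − 1 = 2 and tw(G) ≤ 2. Since 3–0–2–5–3 is a cycle in G, G is not acyclic. Forests are exactly the graphs of treewidth ≤ 1, so tw(G) ≥ 2. Hence tw(G) = 2 exactly.

Treewidth 2.
Bags: B1 = {0, 3, 5}  B2 = {0, 2, 5}  B3 = {1, 2, 5}  B4 = {1, 2, 4}
Tree: B1–B2, B2–B3, B3–B4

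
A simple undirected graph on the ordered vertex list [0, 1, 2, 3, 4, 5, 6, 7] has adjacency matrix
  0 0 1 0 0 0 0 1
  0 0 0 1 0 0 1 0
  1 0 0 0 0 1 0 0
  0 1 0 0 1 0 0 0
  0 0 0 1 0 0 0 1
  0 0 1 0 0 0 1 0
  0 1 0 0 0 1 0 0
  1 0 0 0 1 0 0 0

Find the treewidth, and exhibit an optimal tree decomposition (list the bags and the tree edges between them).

Each bag holds 3 vertices, so the decomposition has width 2, which upper-bounds the treewidth. Since 6–1–3–4–7–0–2–5–6 is a cycle in G, G is not acyclic. Forests are exactly the graphs of treewidth ≤ 1, so tw(G) ≥ 2. Therefore the treewidth is 2.

Treewidth 2.
One such decomposition:
Bags: B1 = {1, 3, 6}  B2 = {3, 4, 6}  B3 = {4, 6, 7}  B4 = {0, 6, 7}  B5 = {0, 2, 6}  B6 = {2, 5, 6}
Tree: B1–B2, B2–B3, B3–B4, B4–B5, B5–B6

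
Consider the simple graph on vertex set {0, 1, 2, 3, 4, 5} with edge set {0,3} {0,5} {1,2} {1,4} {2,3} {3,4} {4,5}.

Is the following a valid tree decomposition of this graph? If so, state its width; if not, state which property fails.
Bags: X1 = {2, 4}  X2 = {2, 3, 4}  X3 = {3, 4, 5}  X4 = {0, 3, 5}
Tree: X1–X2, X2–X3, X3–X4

No — vertex 1 appears in no bag.

A tree decomposition must satisfy three properties: every vertex lies in some bag; for every edge, both endpoints lie together in some bag; and for every vertex, the bags containing it form a connected subtree. Here vertex 1 appears in no bag, so the decomposition is invalid.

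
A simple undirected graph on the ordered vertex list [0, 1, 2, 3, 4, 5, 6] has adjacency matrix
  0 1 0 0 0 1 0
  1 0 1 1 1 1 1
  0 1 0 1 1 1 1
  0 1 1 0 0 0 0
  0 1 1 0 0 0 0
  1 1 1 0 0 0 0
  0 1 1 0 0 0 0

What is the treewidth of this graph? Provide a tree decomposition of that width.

The largest bag has 3 vertices, giving width 2; this decomposition certifies tw(G) ≤ 2. On the other hand G contains the 3-clique {0, 1, 5}. A clique must lie in a single bag of any decomposition, so no decomposition can have width below 2. The upper and lower bounds meet at 2, so that is the treewidth.

Treewidth 2.
One optimal decomposition is:
Bags: B1 = {0, 1, 5}  B2 = {1, 2, 5}  B3 = {1, 2, 3}  B4 = {1, 2, 6}  B5 = {1, 2, 4}
Tree: B1–B2, B2–B3, B3–B4, B2–B5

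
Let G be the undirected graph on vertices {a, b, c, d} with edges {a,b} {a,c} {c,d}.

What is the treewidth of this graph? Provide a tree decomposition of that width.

Treewidth 1.
One such decomposition:
Bags: B1 = {a, c}  B2 = {a, b}  B3 = {c, d}
Tree: B1–B2, B1–B3

The largest bag has 2 vertices, giving width 1; this decomposition certifies tw(G) ≤ 1. G has an edge, so its treewidth is at least 1. Therefore the treewidth is 1.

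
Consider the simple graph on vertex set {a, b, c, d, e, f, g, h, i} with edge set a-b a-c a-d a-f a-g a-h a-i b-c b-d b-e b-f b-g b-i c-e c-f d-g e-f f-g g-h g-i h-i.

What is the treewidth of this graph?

3

A width-3 tree decomposition is:
Bags: B1 = {a, b, d, g}  B2 = {a, b, g, i}  B3 = {a, b, f, g}  B4 = {a, b, c, f}  B5 = {a, g, h, i}  B6 = {b, c, e, f}
Tree: B1–B2, B2–B3, B3–B4, B2–B5, B4–B6
Every bag has size at most 4, so the width is 4 − 1 = 3 and tw(G) ≤ 3. On the other hand G contains the 4-clique {a, g, h, i}. A clique must lie in a single bag of any decomposition, so no decomposition can have width below 3. Therefore the treewidth is 3.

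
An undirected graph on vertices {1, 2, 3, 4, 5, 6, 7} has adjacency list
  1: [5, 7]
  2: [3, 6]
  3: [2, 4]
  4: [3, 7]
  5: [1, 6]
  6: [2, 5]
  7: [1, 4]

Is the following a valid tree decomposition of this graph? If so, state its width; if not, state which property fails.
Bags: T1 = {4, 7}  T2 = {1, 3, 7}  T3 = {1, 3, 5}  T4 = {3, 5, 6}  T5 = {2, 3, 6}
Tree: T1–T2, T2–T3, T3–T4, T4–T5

A tree decomposition must satisfy three properties: every vertex lies in some bag; for every edge, both endpoints lie together in some bag; and for every vertex, the bags containing it form a connected subtree. Here edge (3,4) lies in no bag, so the decomposition is invalid.

No — edge (3,4) lies in no bag.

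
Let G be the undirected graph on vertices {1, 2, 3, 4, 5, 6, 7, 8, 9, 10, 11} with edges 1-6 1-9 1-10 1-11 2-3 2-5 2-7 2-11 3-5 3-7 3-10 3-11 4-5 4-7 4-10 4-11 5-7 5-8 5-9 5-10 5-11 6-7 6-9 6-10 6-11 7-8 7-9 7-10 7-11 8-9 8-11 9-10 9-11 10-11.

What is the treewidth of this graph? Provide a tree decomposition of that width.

Every bag has size at most 5, so the width is 5 − 1 = 4 and tw(G) ≤ 4. Conversely, {1, 6, 9, 10, 11} is a clique of size 5, and the vertices of any clique must share a bag in every tree decomposition; so some bag has ≥ 5 vertices and tw(G) ≥ 4. Hence tw(G) = 4 exactly.

Treewidth 4.
One such decomposition:
Bags: B1 = {3, 5, 7, 10, 11}  B2 = {5, 7, 9, 10, 11}  B3 = {6, 7, 9, 10, 11}  B4 = {4, 5, 7, 10, 11}  B5 = {5, 7, 8, 9, 11}  B6 = {1, 6, 9, 10, 11}  B7 = {2, 3, 5, 7, 11}
Tree: B1–B2, B2–B3, B1–B4, B2–B5, B3–B6, B1–B7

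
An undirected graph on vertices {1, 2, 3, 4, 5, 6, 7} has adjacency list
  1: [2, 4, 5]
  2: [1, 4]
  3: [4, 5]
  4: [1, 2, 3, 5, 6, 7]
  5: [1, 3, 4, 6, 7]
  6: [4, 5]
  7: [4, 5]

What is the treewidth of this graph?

2

A width-2 tree decomposition is:
Bags: B1 = {4, 5, 6}  B2 = {3, 4, 5}  B3 = {4, 5, 7}  B4 = {1, 4, 5}  B5 = {1, 2, 4}
Tree: B1–B2, B1–B3, B3–B4, B4–B5
The largest bag has 3 vertices, giving width 2; this decomposition certifies tw(G) ≤ 2. Conversely, {1, 2, 4} is a clique of size 3, and the vertices of any clique must share a bag in every tree decomposition; so some bag has ≥ 3 vertices and tw(G) ≥ 2. The upper and lower bounds meet at 2, so that is the treewidth.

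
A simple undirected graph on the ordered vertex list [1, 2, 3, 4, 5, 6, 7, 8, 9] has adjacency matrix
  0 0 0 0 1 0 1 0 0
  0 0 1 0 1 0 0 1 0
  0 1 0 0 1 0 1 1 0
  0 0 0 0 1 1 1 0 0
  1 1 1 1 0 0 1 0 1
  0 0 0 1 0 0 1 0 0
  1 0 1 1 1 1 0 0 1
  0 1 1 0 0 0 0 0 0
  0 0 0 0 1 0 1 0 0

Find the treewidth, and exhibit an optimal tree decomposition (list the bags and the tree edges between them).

The largest bag has 3 vertices, giving width 2; this decomposition certifies tw(G) ≤ 2. Conversely, {2, 3, 8} is a clique of size 3, and the vertices of any clique must share a bag in every tree decomposition; so some bag has ≥ 3 vertices and tw(G) ≥ 2. Therefore the treewidth is 2.

Treewidth 2.
Bags: B1 = {1, 5, 7}  B2 = {5, 7, 9}  B3 = {3, 5, 7}  B4 = {2, 3, 5}  B5 = {4, 5, 7}  B6 = {2, 3, 8}  B7 = {4, 6, 7}
Tree: B1–B2, B2–B3, B3–B4, B3–B5, B4–B6, B5–B7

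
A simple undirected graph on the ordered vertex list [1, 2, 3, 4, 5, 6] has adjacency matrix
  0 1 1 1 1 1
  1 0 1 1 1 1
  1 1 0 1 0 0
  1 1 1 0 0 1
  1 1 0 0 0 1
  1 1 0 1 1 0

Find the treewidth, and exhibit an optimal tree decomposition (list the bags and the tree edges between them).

The largest bag has 4 vertices, giving width 3; this decomposition certifies tw(G) ≤ 3. For the lower bound, the 4 vertices {1, 2, 3, 4} are pairwise adjacent, and any tree decomposition puts a clique entirely inside one bag — forcing width ≥ 3. Hence tw(G) = 3 exactly.

Treewidth 3.
One such decomposition:
Bags: B1 = {1, 2, 4, 6}  B2 = {1, 2, 3, 4}  B3 = {1, 2, 5, 6}
Tree: B1–B2, B1–B3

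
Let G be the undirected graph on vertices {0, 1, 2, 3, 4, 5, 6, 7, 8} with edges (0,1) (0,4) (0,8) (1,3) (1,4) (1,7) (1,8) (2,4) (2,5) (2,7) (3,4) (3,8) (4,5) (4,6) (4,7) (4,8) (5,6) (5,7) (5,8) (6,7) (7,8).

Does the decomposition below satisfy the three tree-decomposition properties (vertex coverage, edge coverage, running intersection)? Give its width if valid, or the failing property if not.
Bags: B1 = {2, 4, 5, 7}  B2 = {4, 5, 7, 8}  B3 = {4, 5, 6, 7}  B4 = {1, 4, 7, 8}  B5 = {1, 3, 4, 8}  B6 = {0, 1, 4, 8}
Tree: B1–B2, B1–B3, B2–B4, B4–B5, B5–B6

Yes; width 3.

Every vertex of G appears in some bag (union = {0, 1, 2, 3, 4, 5, 6, 7, 8}); every edge is covered by a bag; and for each vertex v the set of bags containing v is connected in the bag tree. The decomposition is therefore valid. The largest bag has 4 vertices, so the width is 3.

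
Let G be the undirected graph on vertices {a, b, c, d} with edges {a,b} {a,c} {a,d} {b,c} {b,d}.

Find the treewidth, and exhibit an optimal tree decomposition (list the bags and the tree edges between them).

Treewidth 2.
Bags: B1 = {a, b, d}  B2 = {a, b, c}
Tree: B1–B2

Every bag has size at most 3, so the width is 3 − 1 = 2 and tw(G) ≤ 2. For the lower bound, the 3 vertices {a, b, d} are pairwise adjacent, and any tree decomposition puts a clique entirely inside one bag — forcing width ≥ 2. The upper and lower bounds meet at 2, so that is the treewidth.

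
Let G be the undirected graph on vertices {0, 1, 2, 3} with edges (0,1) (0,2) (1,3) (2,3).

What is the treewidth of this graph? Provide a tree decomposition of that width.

Treewidth 2.
Bags: B1 = {1, 2, 3}  B2 = {0, 1, 2}
Tree: B1–B2

The largest bag has 3 vertices, giving width 2; this decomposition certifies tw(G) ≤ 2. The edges 1–3–2–0–1 form a cycle, so G is not a tree and its treewidth is at least 2. Hence tw(G) = 2 exactly.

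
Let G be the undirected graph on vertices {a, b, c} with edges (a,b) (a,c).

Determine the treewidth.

1

A width-1 tree decomposition is:
Bags: B1 = {a, c}  B2 = {a, b}
Tree: B1–B2
The largest bag has 2 vertices, giving width 1; this decomposition certifies tw(G) ≤ 1. G has an edge, so its treewidth is at least 1. Combining the bounds, tw(G) = 1.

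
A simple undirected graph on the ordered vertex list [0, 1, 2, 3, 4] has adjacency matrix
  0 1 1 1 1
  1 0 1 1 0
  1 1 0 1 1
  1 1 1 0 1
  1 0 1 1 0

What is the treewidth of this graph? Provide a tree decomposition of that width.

Treewidth 3.
Bags: B1 = {0, 1, 2, 3}  B2 = {0, 2, 3, 4}
Tree: B1–B2

The largest bag has 4 vertices, giving width 3; this decomposition certifies tw(G) ≤ 3. Conversely, {0, 1, 2, 3} is a clique of size 4, and the vertices of any clique must share a bag in every tree decomposition; so some bag has ≥ 4 vertices and tw(G) ≥ 3. The upper and lower bounds meet at 3, so that is the treewidth.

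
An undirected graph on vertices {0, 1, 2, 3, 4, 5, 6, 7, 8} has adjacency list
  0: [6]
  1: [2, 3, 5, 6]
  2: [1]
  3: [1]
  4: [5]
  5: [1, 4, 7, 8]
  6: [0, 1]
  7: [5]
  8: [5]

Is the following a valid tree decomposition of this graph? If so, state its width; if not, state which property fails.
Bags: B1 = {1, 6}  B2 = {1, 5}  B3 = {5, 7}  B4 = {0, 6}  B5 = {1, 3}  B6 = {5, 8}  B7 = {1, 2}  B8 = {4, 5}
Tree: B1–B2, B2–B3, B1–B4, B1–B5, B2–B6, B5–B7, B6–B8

Every vertex of G appears in some bag (union = {0, 1, 2, 3, 4, 5, 6, 7, 8}); every edge is covered by a bag; and for each vertex v the set of bags containing v is connected in the bag tree. The decomposition is therefore valid. The largest bag has 2 vertices, so the width is 1.

Yes; width 1.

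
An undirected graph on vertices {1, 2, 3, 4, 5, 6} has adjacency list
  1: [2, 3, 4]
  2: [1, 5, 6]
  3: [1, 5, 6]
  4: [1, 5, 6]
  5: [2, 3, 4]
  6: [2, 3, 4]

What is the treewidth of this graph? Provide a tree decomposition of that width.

Every bag has size at most 4, so the width is 4 − 1 = 3 and tw(G) ≤ 3. For the lower bound: the 4 vertex sets {1,4}, {2,5}, {6}, {3} are disjoint, each induces a connected subgraph, and every pair is joined by at least one edge of G. Contracting each set to a single vertex therefore yields K_{4} as a minor, and since treewidth is minor-monotone, tw(G) ≥ tw(K_{4}) = 3. The upper and lower bounds meet at 3, so that is the treewidth.

Treewidth 3.
Bags: B1 = {1, 4, 5, 6}  B2 = {1, 2, 5, 6}  B3 = {1, 3, 5, 6}
Tree: B1–B2, B2–B3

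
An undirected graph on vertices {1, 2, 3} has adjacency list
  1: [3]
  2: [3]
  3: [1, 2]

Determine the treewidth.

A width-1 tree decomposition is:
Bags: B1 = {2, 3}  B2 = {1, 3}
Tree: B1–B2
The largest bag has 2 vertices, giving width 1; this decomposition certifies tw(G) ≤ 1. Any graph with an edge has treewidth ≥ 1, and G has the edge 3–2. The upper and lower bounds meet at 1, so that is the treewidth.

1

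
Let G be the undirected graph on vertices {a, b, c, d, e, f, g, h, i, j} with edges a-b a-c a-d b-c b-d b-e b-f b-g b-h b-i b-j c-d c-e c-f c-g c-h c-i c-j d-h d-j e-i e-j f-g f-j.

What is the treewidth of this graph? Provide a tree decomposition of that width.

Treewidth 3.
One such decomposition:
Bags: B1 = {b, c, f, j}  B2 = {b, c, d, j}  B3 = {b, c, d, h}  B4 = {b, c, e, j}  B5 = {a, b, c, d}  B6 = {b, c, e, i}  B7 = {b, c, f, g}
Tree: B1–B2, B2–B3, B2–B4, B2–B5, B4–B6, B1–B7

Each bag holds 4 vertices, so the decomposition has width 3, which upper-bounds the treewidth. For the lower bound, the 4 vertices {b, c, d, j} are pairwise adjacent, and any tree decomposition puts a clique entirely inside one bag — forcing width ≥ 3. The upper and lower bounds meet at 3, so that is the treewidth.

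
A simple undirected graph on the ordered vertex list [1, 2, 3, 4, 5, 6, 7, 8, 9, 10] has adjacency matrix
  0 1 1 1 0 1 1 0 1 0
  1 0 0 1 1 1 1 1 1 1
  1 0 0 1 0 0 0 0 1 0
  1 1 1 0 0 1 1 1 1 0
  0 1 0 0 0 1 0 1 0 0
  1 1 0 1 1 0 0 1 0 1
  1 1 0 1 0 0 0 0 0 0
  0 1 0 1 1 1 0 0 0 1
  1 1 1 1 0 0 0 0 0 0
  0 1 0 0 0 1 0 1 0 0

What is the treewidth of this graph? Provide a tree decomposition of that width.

Every bag has size at most 4, so the width is 4 − 1 = 3 and tw(G) ≤ 3. Conversely, {2, 6, 8, 10} is a clique of size 4, and the vertices of any clique must share a bag in every tree decomposition; so some bag has ≥ 4 vertices and tw(G) ≥ 3. Therefore the treewidth is 3.

Treewidth 3.
One optimal decomposition is:
Bags: B1 = {1, 3, 4, 9}  B2 = {1, 2, 4, 9}  B3 = {1, 2, 4, 6}  B4 = {2, 4, 6, 8}  B5 = {1, 2, 4, 7}  B6 = {2, 5, 6, 8}  B7 = {2, 6, 8, 10}
Tree: B1–B2, B2–B3, B3–B4, B3–B5, B4–B6, B6–B7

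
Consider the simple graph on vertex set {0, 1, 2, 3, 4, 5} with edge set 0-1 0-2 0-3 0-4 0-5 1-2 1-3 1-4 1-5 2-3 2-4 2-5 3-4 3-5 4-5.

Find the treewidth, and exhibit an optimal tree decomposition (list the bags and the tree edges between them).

With just one bag of size 6, the width is 6 − 1 = 5, so tw(G) ≤ 5. For the lower bound, the 6 vertices {0, 1, 2, 3, 4, 5} are pairwise adjacent, and any tree decomposition puts a clique entirely inside one bag — forcing width ≥ 5. Therefore the treewidth is 5.

Treewidth 5.
One such decomposition:
Bags: B1 = {0, 1, 2, 3, 4, 5}
Tree: (single bag)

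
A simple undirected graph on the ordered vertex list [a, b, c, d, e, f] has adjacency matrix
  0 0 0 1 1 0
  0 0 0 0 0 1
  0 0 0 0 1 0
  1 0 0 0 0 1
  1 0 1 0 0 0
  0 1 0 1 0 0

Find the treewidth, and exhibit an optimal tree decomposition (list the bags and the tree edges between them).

The largest bag has 2 vertices, giving width 1; this decomposition certifies tw(G) ≤ 1. Since G has at least one edge (e.g. b–f), it is not an edgeless graph, so tw(G) ≥ 1. Hence tw(G) = 1 exactly.

Treewidth 1.
One optimal decomposition is:
Bags: B1 = {b, f}  B2 = {d, f}  B3 = {a, d}  B4 = {a, e}  B5 = {c, e}
Tree: B1–B2, B2–B3, B3–B4, B4–B5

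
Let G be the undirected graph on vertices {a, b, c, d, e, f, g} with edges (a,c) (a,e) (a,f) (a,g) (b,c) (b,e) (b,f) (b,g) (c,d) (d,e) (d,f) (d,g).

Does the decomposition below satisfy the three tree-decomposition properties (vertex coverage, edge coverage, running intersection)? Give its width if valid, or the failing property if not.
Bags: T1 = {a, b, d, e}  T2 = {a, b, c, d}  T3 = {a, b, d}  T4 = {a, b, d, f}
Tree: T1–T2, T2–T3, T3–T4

A tree decomposition must satisfy three properties: every vertex lies in some bag; for every edge, both endpoints lie together in some bag; and for every vertex, the bags containing it form a connected subtree. Here vertex g appears in no bag, so the decomposition is invalid.

No — vertex g appears in no bag.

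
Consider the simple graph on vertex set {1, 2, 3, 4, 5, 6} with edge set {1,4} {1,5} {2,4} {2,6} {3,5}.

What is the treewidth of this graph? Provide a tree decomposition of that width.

Treewidth 1.
One optimal decomposition is:
Bags: B1 = {2, 6}  B2 = {2, 4}  B3 = {1, 4}  B4 = {1, 5}  B5 = {3, 5}
Tree: B1–B2, B2–B3, B3–B4, B4–B5

The largest bag has 2 vertices, giving width 1; this decomposition certifies tw(G) ≤ 1. G has an edge, so its treewidth is at least 1. Hence tw(G) = 1 exactly.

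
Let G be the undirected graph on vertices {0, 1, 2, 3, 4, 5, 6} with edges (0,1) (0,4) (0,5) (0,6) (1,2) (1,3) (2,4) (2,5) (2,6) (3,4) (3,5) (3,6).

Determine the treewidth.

A width-3 tree decomposition is:
Bags: B1 = {0, 1, 2, 3}  B2 = {0, 2, 3, 6}  B3 = {0, 2, 3, 4}  B4 = {0, 2, 3, 5}
Tree: B1–B2, B2–B3, B3–B4
The largest bag has 4 vertices, giving width 3; this decomposition certifies tw(G) ≤ 3. For the lower bound: the 4 vertex sets {0,1}, {2,6}, {3}, {4} are disjoint, each induces a connected subgraph, and every pair is joined by at least one edge of G. Contracting each set to a single vertex therefore yields K_{4} as a minor, and since treewidth is minor-monotone, tw(G) ≥ tw(K_{4}) = 3. The upper and lower bounds meet at 3, so that is the treewidth.

3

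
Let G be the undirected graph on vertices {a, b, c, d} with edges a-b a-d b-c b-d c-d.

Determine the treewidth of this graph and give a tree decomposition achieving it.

Treewidth 2.
Bags: B1 = {b, c, d}  B2 = {a, b, d}
Tree: B1–B2

Every bag has size at most 3, so the width is 3 − 1 = 2 and tw(G) ≤ 2. Conversely, {b, c, d} is a clique of size 3, and the vertices of any clique must share a bag in every tree decomposition; so some bag has ≥ 3 vertices and tw(G) ≥ 2. Hence tw(G) = 2 exactly.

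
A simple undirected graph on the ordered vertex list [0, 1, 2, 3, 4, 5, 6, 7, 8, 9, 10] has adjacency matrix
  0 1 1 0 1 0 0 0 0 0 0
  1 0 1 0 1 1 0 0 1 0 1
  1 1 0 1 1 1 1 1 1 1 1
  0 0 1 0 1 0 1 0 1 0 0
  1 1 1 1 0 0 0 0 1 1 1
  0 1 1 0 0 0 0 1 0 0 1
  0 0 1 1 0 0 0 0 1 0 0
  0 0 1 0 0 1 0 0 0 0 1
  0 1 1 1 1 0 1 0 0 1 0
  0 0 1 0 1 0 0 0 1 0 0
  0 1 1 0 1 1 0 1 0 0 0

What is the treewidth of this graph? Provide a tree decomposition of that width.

Treewidth 3.
One optimal decomposition is:
Bags: B1 = {1, 2, 4, 10}  B2 = {1, 2, 4, 8}  B3 = {2, 3, 4, 8}  B4 = {2, 4, 8, 9}  B5 = {0, 1, 2, 4}  B6 = {1, 2, 5, 10}  B7 = {2, 3, 6, 8}  B8 = {2, 5, 7, 10}
Tree: B1–B2, B2–B3, B2–B4, B2–B5, B1–B6, B3–B7, B6–B8

Every bag has size at most 4, so the width is 4 − 1 = 3 and tw(G) ≤ 3. On the other hand G contains the 4-clique {0, 1, 2, 4}. A clique must lie in a single bag of any decomposition, so no decomposition can have width below 3. Hence tw(G) = 3 exactly.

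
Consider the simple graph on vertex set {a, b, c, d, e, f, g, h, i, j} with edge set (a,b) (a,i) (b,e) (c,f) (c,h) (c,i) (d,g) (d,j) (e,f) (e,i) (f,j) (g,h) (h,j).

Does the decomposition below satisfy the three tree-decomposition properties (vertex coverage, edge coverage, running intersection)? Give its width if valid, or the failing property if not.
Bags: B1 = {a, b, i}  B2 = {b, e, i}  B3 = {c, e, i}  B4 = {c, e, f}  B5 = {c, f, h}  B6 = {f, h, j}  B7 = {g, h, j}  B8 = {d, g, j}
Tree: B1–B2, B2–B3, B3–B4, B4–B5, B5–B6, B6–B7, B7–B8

Checking the three conditions: (i) the bags cover all of {a, b, c, d, e, f, g, h, i, j}; (ii) for each edge, some bag contains both endpoints; (iii) the bags containing any fixed vertex form a subtree. All hold, so the decomposition is valid with width 3 − 1 = 2.

Yes; width 2.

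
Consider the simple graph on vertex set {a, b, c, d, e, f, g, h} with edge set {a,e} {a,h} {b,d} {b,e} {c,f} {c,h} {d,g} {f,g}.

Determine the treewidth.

A width-2 tree decomposition is:
Bags: B1 = {a, c, h}  B2 = {a, c, e}  B3 = {b, c, e}  B4 = {b, c, d}  B5 = {c, d, g}  B6 = {c, f, g}
Tree: B1–B2, B2–B3, B3–B4, B4–B5, B5–B6
Each bag holds 3 vertices, so the decomposition has width 2, which upper-bounds the treewidth. Since c–h–a–e–b–d–g–f–c is a cycle in G, G is not acyclic. Forests are exactly the graphs of treewidth ≤ 1, so tw(G) ≥ 2. Therefore the treewidth is 2.

2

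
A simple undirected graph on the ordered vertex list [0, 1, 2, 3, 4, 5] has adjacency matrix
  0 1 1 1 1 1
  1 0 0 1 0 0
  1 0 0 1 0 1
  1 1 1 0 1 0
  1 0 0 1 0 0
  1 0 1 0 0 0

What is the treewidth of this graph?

2

A width-2 tree decomposition is:
Bags: B1 = {0, 2, 5}  B2 = {0, 2, 3}  B3 = {0, 3, 4}  B4 = {0, 1, 3}
Tree: B1–B2, B2–B3, B2–B4
The largest bag has 3 vertices, giving width 2; this decomposition certifies tw(G) ≤ 2. For the lower bound, the 3 vertices {0, 1, 3} are pairwise adjacent, and any tree decomposition puts a clique entirely inside one bag — forcing width ≥ 2. Combining the bounds, tw(G) = 2.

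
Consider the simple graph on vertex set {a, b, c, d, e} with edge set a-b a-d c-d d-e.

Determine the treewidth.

1

A width-1 tree decomposition is:
Bags: B1 = {a, d}  B2 = {a, b}  B3 = {c, d}  B4 = {d, e}
Tree: B1–B2, B1–B3, B1–B4
Each bag holds 2 vertices, so the decomposition has width 1, which upper-bounds the treewidth. G has an edge, so its treewidth is at least 1. Therefore the treewidth is 1.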